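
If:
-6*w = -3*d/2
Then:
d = 4*w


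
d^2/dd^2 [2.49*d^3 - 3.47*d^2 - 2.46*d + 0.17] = 14.94*d - 6.94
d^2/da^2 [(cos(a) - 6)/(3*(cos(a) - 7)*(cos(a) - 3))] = (14*(1 - cos(a)^2)^2 - cos(a)^5 - 52*cos(a)^3 - 122*cos(a)^2 + 1053*cos(a) - 542)/(3*(cos(a) - 7)^3*(cos(a) - 3)^3)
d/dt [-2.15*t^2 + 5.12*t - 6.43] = 5.12 - 4.3*t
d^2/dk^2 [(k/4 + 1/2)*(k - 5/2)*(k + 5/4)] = 3*k/2 + 3/8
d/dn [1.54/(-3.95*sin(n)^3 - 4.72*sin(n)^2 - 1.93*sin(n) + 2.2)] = (18.249*sin(n)^2 + 14.5376*sin(n) + 2.9722)*cos(n)/(3.95*sin(n)^3 + 4.72*sin(n)^2 + 1.93*sin(n) - 2.2)^2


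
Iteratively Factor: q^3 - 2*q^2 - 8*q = (q)*(q^2 - 2*q - 8) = q*(q - 4)*(q + 2)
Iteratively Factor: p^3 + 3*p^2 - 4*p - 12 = (p - 2)*(p^2 + 5*p + 6) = (p - 2)*(p + 3)*(p + 2)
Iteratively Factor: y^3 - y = (y - 1)*(y^2 + y) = (y - 1)*(y + 1)*(y)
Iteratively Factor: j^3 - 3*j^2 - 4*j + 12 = (j - 2)*(j^2 - j - 6) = (j - 3)*(j - 2)*(j + 2)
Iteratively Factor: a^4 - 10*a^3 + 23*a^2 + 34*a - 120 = (a - 3)*(a^3 - 7*a^2 + 2*a + 40) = (a - 3)*(a + 2)*(a^2 - 9*a + 20) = (a - 4)*(a - 3)*(a + 2)*(a - 5)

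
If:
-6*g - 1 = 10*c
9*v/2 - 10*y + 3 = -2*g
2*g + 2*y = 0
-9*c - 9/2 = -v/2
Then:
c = -83/122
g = 59/61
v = -198/61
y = -59/61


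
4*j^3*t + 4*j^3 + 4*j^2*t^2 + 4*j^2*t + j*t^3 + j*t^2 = (2*j + t)^2*(j*t + j)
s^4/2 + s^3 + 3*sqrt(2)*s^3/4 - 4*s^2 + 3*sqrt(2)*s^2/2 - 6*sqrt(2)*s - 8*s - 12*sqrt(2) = (s/2 + sqrt(2))*(s + 2)*(s - 2*sqrt(2))*(s + 3*sqrt(2)/2)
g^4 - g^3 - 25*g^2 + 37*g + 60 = (g - 4)*(g - 3)*(g + 1)*(g + 5)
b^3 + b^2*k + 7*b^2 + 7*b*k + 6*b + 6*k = (b + 1)*(b + 6)*(b + k)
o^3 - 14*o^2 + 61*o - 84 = (o - 7)*(o - 4)*(o - 3)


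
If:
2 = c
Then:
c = 2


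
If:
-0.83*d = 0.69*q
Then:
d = -0.831325301204819*q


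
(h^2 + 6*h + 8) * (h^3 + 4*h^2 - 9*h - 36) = h^5 + 10*h^4 + 23*h^3 - 58*h^2 - 288*h - 288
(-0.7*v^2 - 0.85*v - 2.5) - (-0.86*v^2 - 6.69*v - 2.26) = 0.16*v^2 + 5.84*v - 0.24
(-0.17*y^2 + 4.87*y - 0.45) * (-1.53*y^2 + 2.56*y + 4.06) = 0.2601*y^4 - 7.8863*y^3 + 12.4655*y^2 + 18.6202*y - 1.827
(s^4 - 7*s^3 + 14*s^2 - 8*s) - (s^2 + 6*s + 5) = s^4 - 7*s^3 + 13*s^2 - 14*s - 5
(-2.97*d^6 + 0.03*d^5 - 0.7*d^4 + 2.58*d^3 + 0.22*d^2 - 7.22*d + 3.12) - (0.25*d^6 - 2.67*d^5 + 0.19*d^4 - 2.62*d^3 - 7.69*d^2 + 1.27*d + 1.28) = -3.22*d^6 + 2.7*d^5 - 0.89*d^4 + 5.2*d^3 + 7.91*d^2 - 8.49*d + 1.84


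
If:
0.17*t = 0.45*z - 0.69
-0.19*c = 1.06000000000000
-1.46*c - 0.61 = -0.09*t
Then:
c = -5.58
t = -83.73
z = -30.10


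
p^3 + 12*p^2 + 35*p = p*(p + 5)*(p + 7)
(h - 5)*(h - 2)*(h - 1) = h^3 - 8*h^2 + 17*h - 10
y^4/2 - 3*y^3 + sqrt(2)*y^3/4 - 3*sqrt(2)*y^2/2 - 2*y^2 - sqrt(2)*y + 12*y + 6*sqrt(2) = (y - 6)*(y - 2)*(sqrt(2)*y/2 + 1/2)*(sqrt(2)*y/2 + sqrt(2))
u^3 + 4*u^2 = u^2*(u + 4)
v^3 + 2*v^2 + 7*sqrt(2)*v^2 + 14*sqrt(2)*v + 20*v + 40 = (v + 2)*(v + 2*sqrt(2))*(v + 5*sqrt(2))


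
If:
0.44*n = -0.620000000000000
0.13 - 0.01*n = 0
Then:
No Solution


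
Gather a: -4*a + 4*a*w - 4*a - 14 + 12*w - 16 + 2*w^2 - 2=a*(4*w - 8) + 2*w^2 + 12*w - 32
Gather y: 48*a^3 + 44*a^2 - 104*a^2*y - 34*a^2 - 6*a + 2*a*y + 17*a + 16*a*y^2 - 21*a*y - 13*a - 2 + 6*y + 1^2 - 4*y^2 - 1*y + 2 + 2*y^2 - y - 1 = 48*a^3 + 10*a^2 - 2*a + y^2*(16*a - 2) + y*(-104*a^2 - 19*a + 4)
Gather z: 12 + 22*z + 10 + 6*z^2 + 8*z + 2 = 6*z^2 + 30*z + 24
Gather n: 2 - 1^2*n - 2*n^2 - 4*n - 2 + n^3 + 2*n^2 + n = n^3 - 4*n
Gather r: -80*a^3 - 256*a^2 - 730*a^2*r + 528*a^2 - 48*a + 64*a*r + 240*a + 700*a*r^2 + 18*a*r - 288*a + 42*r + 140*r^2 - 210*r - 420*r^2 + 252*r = -80*a^3 + 272*a^2 - 96*a + r^2*(700*a - 280) + r*(-730*a^2 + 82*a + 84)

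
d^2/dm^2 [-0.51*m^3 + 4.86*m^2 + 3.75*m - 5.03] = 9.72 - 3.06*m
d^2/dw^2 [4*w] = 0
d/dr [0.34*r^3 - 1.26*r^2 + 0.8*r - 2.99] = 1.02*r^2 - 2.52*r + 0.8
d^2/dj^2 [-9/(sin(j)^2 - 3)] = 18*(2*sin(j)^4 + 3*sin(j)^2 - 3)/(sin(j)^2 - 3)^3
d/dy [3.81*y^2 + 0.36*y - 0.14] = 7.62*y + 0.36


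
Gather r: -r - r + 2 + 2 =4 - 2*r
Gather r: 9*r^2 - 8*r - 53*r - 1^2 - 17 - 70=9*r^2 - 61*r - 88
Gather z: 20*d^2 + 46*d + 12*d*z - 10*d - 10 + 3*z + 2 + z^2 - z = 20*d^2 + 36*d + z^2 + z*(12*d + 2) - 8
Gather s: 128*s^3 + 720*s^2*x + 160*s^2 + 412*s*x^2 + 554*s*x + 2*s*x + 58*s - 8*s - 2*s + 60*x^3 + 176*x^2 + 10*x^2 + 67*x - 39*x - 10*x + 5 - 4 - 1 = 128*s^3 + s^2*(720*x + 160) + s*(412*x^2 + 556*x + 48) + 60*x^3 + 186*x^2 + 18*x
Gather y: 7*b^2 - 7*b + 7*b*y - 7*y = 7*b^2 - 7*b + y*(7*b - 7)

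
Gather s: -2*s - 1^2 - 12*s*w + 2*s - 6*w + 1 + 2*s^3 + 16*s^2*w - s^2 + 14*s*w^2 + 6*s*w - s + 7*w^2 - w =2*s^3 + s^2*(16*w - 1) + s*(14*w^2 - 6*w - 1) + 7*w^2 - 7*w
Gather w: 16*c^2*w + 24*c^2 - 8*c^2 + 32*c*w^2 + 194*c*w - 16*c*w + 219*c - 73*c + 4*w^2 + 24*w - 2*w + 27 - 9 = 16*c^2 + 146*c + w^2*(32*c + 4) + w*(16*c^2 + 178*c + 22) + 18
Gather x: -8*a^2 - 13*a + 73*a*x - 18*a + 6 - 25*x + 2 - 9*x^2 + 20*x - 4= -8*a^2 - 31*a - 9*x^2 + x*(73*a - 5) + 4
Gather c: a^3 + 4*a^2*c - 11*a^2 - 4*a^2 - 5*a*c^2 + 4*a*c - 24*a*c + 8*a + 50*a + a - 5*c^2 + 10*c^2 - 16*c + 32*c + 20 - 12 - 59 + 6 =a^3 - 15*a^2 + 59*a + c^2*(5 - 5*a) + c*(4*a^2 - 20*a + 16) - 45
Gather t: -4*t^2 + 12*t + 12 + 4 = -4*t^2 + 12*t + 16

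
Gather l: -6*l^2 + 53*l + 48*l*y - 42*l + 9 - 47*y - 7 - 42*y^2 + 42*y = -6*l^2 + l*(48*y + 11) - 42*y^2 - 5*y + 2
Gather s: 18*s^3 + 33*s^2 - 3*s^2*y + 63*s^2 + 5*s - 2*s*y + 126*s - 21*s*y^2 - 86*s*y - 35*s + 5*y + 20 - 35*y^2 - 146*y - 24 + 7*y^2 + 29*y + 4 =18*s^3 + s^2*(96 - 3*y) + s*(-21*y^2 - 88*y + 96) - 28*y^2 - 112*y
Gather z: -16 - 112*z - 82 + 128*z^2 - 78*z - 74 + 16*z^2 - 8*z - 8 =144*z^2 - 198*z - 180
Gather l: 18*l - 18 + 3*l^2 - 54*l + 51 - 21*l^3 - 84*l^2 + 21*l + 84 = -21*l^3 - 81*l^2 - 15*l + 117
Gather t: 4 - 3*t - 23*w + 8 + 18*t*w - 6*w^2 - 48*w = t*(18*w - 3) - 6*w^2 - 71*w + 12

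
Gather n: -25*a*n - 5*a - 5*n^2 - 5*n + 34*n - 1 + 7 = -5*a - 5*n^2 + n*(29 - 25*a) + 6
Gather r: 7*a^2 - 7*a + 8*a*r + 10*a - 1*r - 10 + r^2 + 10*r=7*a^2 + 3*a + r^2 + r*(8*a + 9) - 10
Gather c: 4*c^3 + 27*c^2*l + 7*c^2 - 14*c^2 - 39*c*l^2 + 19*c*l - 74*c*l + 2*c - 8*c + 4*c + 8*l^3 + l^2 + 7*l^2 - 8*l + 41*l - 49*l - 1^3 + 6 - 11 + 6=4*c^3 + c^2*(27*l - 7) + c*(-39*l^2 - 55*l - 2) + 8*l^3 + 8*l^2 - 16*l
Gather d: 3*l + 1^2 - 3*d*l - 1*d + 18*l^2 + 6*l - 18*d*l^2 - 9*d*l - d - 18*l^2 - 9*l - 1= d*(-18*l^2 - 12*l - 2)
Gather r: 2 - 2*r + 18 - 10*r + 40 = 60 - 12*r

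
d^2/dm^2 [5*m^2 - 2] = 10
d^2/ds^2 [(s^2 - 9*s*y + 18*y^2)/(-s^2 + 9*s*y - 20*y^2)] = y^2*(12*s^2 - 108*s*y + 244*y^2)/(s^6 - 27*s^5*y + 303*s^4*y^2 - 1809*s^3*y^3 + 6060*s^2*y^4 - 10800*s*y^5 + 8000*y^6)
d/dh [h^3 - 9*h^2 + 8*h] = 3*h^2 - 18*h + 8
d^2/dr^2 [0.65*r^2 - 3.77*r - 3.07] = 1.30000000000000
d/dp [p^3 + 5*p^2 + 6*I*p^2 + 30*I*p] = 3*p^2 + p*(10 + 12*I) + 30*I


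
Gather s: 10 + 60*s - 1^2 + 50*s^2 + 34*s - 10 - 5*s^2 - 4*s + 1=45*s^2 + 90*s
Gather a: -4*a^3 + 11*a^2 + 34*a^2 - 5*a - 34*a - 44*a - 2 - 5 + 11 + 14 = -4*a^3 + 45*a^2 - 83*a + 18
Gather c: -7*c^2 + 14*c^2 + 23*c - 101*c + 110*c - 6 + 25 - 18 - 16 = 7*c^2 + 32*c - 15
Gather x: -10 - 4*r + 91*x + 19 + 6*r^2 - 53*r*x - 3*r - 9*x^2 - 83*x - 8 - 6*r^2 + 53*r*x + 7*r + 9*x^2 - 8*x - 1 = 0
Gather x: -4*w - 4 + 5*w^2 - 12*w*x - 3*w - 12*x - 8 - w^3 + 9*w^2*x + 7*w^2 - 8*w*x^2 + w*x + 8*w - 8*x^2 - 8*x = -w^3 + 12*w^2 + w + x^2*(-8*w - 8) + x*(9*w^2 - 11*w - 20) - 12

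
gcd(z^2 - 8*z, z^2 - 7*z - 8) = z - 8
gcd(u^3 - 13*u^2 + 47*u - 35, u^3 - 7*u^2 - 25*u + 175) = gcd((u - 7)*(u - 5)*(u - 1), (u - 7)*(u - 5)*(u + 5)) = u^2 - 12*u + 35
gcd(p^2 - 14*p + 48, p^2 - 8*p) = p - 8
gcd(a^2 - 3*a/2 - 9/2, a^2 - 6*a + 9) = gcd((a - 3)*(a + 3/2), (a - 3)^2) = a - 3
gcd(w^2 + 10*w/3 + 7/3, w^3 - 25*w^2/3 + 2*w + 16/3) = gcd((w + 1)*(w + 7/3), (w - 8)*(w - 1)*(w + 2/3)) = 1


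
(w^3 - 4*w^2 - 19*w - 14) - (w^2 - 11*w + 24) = w^3 - 5*w^2 - 8*w - 38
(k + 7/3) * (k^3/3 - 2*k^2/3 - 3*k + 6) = k^4/3 + k^3/9 - 41*k^2/9 - k + 14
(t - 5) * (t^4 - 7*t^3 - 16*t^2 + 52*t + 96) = t^5 - 12*t^4 + 19*t^3 + 132*t^2 - 164*t - 480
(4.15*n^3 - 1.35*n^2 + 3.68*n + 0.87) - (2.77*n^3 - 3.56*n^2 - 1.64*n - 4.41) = 1.38*n^3 + 2.21*n^2 + 5.32*n + 5.28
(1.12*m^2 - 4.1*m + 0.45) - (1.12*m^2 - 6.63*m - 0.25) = 2.53*m + 0.7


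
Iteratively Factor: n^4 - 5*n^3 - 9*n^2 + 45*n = (n)*(n^3 - 5*n^2 - 9*n + 45) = n*(n - 5)*(n^2 - 9) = n*(n - 5)*(n + 3)*(n - 3)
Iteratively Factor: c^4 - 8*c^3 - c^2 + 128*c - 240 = (c + 4)*(c^3 - 12*c^2 + 47*c - 60) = (c - 5)*(c + 4)*(c^2 - 7*c + 12) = (c - 5)*(c - 4)*(c + 4)*(c - 3)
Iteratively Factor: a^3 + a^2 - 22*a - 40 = (a - 5)*(a^2 + 6*a + 8) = (a - 5)*(a + 2)*(a + 4)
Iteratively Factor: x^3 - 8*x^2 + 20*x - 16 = (x - 2)*(x^2 - 6*x + 8) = (x - 4)*(x - 2)*(x - 2)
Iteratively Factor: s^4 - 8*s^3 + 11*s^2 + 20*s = (s - 4)*(s^3 - 4*s^2 - 5*s) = (s - 5)*(s - 4)*(s^2 + s) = s*(s - 5)*(s - 4)*(s + 1)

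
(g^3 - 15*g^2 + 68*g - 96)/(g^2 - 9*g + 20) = (g^2 - 11*g + 24)/(g - 5)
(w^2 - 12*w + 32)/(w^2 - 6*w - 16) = (w - 4)/(w + 2)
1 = 1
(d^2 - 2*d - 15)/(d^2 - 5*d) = (d + 3)/d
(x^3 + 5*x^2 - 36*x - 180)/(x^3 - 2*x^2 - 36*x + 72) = (x + 5)/(x - 2)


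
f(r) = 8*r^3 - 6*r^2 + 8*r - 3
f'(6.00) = 800.00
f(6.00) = 1557.00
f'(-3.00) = 260.00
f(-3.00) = -297.00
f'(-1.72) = 99.64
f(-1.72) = -75.22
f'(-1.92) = 119.51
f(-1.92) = -97.10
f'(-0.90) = 38.24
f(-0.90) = -20.89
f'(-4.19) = 479.63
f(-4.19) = -730.34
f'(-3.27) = 303.87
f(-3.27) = -373.04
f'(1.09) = 23.43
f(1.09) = 8.95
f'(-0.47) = 18.94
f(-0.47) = -8.92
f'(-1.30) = 64.16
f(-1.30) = -41.12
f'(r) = 24*r^2 - 12*r + 8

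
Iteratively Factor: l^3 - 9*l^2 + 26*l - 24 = (l - 3)*(l^2 - 6*l + 8) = (l - 3)*(l - 2)*(l - 4)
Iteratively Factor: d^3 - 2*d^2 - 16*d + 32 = (d + 4)*(d^2 - 6*d + 8) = (d - 2)*(d + 4)*(d - 4)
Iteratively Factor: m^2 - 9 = (m - 3)*(m + 3)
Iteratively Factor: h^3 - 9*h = (h + 3)*(h^2 - 3*h) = (h - 3)*(h + 3)*(h)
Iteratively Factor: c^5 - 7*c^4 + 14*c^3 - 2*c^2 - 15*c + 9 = (c + 1)*(c^4 - 8*c^3 + 22*c^2 - 24*c + 9) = (c - 1)*(c + 1)*(c^3 - 7*c^2 + 15*c - 9) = (c - 1)^2*(c + 1)*(c^2 - 6*c + 9) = (c - 3)*(c - 1)^2*(c + 1)*(c - 3)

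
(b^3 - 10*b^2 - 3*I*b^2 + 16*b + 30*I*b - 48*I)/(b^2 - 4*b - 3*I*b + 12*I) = (b^2 - 10*b + 16)/(b - 4)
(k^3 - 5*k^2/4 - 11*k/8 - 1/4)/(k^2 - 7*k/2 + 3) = (8*k^2 + 6*k + 1)/(4*(2*k - 3))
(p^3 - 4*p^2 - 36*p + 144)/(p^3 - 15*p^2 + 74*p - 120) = (p + 6)/(p - 5)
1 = 1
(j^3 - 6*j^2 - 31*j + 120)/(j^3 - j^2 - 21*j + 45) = (j - 8)/(j - 3)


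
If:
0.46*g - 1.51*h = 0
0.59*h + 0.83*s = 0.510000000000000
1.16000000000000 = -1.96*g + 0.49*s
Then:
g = -0.42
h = -0.13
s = 0.70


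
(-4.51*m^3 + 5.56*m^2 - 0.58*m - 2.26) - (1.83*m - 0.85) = -4.51*m^3 + 5.56*m^2 - 2.41*m - 1.41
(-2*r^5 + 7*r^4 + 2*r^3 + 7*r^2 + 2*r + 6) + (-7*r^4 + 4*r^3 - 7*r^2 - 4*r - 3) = -2*r^5 + 6*r^3 - 2*r + 3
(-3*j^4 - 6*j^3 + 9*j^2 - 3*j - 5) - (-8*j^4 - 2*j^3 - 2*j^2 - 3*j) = 5*j^4 - 4*j^3 + 11*j^2 - 5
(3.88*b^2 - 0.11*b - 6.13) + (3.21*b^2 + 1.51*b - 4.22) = 7.09*b^2 + 1.4*b - 10.35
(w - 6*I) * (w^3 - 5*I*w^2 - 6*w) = w^4 - 11*I*w^3 - 36*w^2 + 36*I*w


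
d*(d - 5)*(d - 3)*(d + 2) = d^4 - 6*d^3 - d^2 + 30*d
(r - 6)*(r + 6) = r^2 - 36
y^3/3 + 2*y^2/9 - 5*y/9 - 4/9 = (y/3 + 1/3)*(y - 4/3)*(y + 1)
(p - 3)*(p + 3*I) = p^2 - 3*p + 3*I*p - 9*I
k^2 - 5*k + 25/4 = (k - 5/2)^2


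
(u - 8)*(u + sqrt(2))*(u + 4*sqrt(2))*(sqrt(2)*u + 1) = sqrt(2)*u^4 - 8*sqrt(2)*u^3 + 11*u^3 - 88*u^2 + 13*sqrt(2)*u^2 - 104*sqrt(2)*u + 8*u - 64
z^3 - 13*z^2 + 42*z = z*(z - 7)*(z - 6)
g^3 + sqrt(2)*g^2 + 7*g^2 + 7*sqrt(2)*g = g*(g + 7)*(g + sqrt(2))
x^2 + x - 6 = (x - 2)*(x + 3)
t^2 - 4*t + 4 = (t - 2)^2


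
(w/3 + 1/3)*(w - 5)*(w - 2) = w^3/3 - 2*w^2 + w + 10/3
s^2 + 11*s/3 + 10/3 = (s + 5/3)*(s + 2)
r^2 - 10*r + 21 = (r - 7)*(r - 3)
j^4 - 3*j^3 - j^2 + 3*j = j*(j - 3)*(j - 1)*(j + 1)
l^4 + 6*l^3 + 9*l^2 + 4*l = l*(l + 1)^2*(l + 4)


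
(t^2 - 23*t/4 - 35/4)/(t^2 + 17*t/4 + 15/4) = (t - 7)/(t + 3)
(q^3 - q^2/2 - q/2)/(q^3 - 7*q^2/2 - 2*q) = (q - 1)/(q - 4)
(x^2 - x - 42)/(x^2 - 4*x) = (x^2 - x - 42)/(x*(x - 4))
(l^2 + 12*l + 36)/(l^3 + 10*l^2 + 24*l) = (l + 6)/(l*(l + 4))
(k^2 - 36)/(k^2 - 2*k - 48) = (k - 6)/(k - 8)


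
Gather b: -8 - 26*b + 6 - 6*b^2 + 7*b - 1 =-6*b^2 - 19*b - 3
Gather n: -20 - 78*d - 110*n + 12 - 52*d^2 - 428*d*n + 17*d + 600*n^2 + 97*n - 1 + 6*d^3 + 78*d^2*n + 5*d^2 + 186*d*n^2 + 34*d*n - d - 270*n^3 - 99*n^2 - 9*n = 6*d^3 - 47*d^2 - 62*d - 270*n^3 + n^2*(186*d + 501) + n*(78*d^2 - 394*d - 22) - 9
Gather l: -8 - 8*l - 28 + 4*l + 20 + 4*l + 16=0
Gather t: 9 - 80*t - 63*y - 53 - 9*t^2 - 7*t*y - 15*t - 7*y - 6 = -9*t^2 + t*(-7*y - 95) - 70*y - 50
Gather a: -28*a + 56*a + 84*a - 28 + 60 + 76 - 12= 112*a + 96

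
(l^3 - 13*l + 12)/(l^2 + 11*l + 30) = (l^3 - 13*l + 12)/(l^2 + 11*l + 30)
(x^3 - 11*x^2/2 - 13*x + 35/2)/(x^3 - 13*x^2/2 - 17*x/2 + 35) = (x - 1)/(x - 2)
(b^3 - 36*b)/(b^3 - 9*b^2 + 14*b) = (b^2 - 36)/(b^2 - 9*b + 14)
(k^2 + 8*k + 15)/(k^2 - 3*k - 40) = (k + 3)/(k - 8)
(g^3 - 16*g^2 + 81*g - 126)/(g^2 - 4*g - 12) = (g^2 - 10*g + 21)/(g + 2)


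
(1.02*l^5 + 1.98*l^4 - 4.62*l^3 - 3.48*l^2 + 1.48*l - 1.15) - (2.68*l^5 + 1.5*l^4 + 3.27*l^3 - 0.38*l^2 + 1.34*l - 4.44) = -1.66*l^5 + 0.48*l^4 - 7.89*l^3 - 3.1*l^2 + 0.14*l + 3.29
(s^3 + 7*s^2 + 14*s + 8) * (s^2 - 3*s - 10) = s^5 + 4*s^4 - 17*s^3 - 104*s^2 - 164*s - 80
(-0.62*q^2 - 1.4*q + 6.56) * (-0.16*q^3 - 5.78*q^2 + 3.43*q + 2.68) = 0.0992*q^5 + 3.8076*q^4 + 4.9158*q^3 - 44.3804*q^2 + 18.7488*q + 17.5808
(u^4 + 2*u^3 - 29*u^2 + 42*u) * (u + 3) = u^5 + 5*u^4 - 23*u^3 - 45*u^2 + 126*u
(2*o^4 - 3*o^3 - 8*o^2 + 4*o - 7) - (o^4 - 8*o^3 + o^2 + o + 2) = o^4 + 5*o^3 - 9*o^2 + 3*o - 9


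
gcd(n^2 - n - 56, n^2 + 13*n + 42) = n + 7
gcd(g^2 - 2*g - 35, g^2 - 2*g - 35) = g^2 - 2*g - 35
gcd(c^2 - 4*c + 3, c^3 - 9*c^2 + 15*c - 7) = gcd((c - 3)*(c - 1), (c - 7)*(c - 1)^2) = c - 1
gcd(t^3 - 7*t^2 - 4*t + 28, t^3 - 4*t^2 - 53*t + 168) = 1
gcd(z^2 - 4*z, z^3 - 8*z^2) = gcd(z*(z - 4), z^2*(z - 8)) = z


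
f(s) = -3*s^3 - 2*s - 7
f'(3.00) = -83.00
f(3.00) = -94.00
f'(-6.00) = -326.00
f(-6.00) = 653.00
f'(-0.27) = -2.66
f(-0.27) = -6.40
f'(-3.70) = -125.21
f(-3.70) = 152.36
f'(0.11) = -2.11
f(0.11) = -7.22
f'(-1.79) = -30.84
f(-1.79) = 13.79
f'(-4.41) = -177.03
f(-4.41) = 259.12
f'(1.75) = -29.56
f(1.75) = -26.58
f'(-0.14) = -2.18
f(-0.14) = -6.71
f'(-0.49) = -4.16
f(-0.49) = -5.67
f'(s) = -9*s^2 - 2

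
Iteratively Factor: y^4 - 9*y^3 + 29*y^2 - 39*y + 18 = (y - 3)*(y^3 - 6*y^2 + 11*y - 6) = (y - 3)*(y - 1)*(y^2 - 5*y + 6) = (y - 3)*(y - 2)*(y - 1)*(y - 3)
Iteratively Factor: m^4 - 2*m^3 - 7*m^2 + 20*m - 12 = (m - 1)*(m^3 - m^2 - 8*m + 12) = (m - 1)*(m + 3)*(m^2 - 4*m + 4) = (m - 2)*(m - 1)*(m + 3)*(m - 2)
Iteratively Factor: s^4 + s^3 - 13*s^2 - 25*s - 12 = (s + 3)*(s^3 - 2*s^2 - 7*s - 4) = (s + 1)*(s + 3)*(s^2 - 3*s - 4) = (s - 4)*(s + 1)*(s + 3)*(s + 1)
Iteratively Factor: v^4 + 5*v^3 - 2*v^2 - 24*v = (v + 3)*(v^3 + 2*v^2 - 8*v) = v*(v + 3)*(v^2 + 2*v - 8) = v*(v - 2)*(v + 3)*(v + 4)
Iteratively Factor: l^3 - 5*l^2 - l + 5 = (l + 1)*(l^2 - 6*l + 5) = (l - 5)*(l + 1)*(l - 1)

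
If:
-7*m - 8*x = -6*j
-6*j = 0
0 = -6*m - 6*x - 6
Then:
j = 0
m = -8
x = 7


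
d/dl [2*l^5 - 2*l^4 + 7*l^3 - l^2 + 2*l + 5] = 10*l^4 - 8*l^3 + 21*l^2 - 2*l + 2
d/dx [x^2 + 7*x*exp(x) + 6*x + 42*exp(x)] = 7*x*exp(x) + 2*x + 49*exp(x) + 6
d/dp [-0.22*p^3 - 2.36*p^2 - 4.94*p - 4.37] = -0.66*p^2 - 4.72*p - 4.94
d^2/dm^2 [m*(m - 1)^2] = 6*m - 4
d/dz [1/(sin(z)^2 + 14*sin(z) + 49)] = -2*cos(z)/(sin(z) + 7)^3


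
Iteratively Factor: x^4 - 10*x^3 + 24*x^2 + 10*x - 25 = (x + 1)*(x^3 - 11*x^2 + 35*x - 25) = (x - 5)*(x + 1)*(x^2 - 6*x + 5) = (x - 5)^2*(x + 1)*(x - 1)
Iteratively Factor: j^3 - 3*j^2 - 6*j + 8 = (j - 1)*(j^2 - 2*j - 8) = (j - 4)*(j - 1)*(j + 2)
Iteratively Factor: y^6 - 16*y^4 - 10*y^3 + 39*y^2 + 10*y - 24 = (y + 2)*(y^5 - 2*y^4 - 12*y^3 + 14*y^2 + 11*y - 12) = (y - 1)*(y + 2)*(y^4 - y^3 - 13*y^2 + y + 12) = (y - 4)*(y - 1)*(y + 2)*(y^3 + 3*y^2 - y - 3) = (y - 4)*(y - 1)^2*(y + 2)*(y^2 + 4*y + 3) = (y - 4)*(y - 1)^2*(y + 1)*(y + 2)*(y + 3)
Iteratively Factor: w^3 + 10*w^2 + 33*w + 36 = (w + 4)*(w^2 + 6*w + 9) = (w + 3)*(w + 4)*(w + 3)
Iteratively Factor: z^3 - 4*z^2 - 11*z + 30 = (z - 2)*(z^2 - 2*z - 15) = (z - 5)*(z - 2)*(z + 3)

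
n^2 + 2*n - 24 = (n - 4)*(n + 6)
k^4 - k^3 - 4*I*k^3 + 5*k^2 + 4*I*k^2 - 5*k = k*(k - 1)*(k - 5*I)*(k + I)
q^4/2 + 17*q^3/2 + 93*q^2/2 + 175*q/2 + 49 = (q/2 + 1/2)*(q + 2)*(q + 7)^2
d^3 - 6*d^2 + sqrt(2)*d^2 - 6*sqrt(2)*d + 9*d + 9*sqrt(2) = (d - 3)^2*(d + sqrt(2))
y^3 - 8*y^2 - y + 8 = (y - 8)*(y - 1)*(y + 1)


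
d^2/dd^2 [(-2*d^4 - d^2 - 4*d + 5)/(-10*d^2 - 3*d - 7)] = 4*(100*d^6 + 90*d^5 + 237*d^4 + 353*d^3 - 561*d^2 - 645*d + 135)/(1000*d^6 + 900*d^5 + 2370*d^4 + 1287*d^3 + 1659*d^2 + 441*d + 343)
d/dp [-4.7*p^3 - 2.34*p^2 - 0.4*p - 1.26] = -14.1*p^2 - 4.68*p - 0.4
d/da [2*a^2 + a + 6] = 4*a + 1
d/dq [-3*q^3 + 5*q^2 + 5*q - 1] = -9*q^2 + 10*q + 5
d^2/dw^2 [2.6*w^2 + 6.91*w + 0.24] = 5.20000000000000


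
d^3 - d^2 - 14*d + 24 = (d - 3)*(d - 2)*(d + 4)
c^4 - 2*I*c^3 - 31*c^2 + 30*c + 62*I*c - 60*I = (c - 5)*(c - 1)*(c + 6)*(c - 2*I)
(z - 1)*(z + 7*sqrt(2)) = z^2 - z + 7*sqrt(2)*z - 7*sqrt(2)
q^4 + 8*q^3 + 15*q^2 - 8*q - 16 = (q - 1)*(q + 1)*(q + 4)^2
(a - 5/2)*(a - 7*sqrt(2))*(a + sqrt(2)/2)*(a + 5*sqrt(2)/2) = a^4 - 4*sqrt(2)*a^3 - 5*a^3/2 - 79*a^2/2 + 10*sqrt(2)*a^2 - 35*sqrt(2)*a/2 + 395*a/4 + 175*sqrt(2)/4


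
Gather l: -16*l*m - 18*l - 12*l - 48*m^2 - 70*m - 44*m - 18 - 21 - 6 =l*(-16*m - 30) - 48*m^2 - 114*m - 45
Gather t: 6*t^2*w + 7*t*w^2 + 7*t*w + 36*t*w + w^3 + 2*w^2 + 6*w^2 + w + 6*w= 6*t^2*w + t*(7*w^2 + 43*w) + w^3 + 8*w^2 + 7*w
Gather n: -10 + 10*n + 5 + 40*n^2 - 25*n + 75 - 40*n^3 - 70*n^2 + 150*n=-40*n^3 - 30*n^2 + 135*n + 70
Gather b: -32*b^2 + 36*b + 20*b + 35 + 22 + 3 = -32*b^2 + 56*b + 60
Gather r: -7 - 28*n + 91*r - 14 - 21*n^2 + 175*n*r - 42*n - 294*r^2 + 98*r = -21*n^2 - 70*n - 294*r^2 + r*(175*n + 189) - 21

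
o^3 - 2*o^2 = o^2*(o - 2)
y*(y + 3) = y^2 + 3*y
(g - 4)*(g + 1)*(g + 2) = g^3 - g^2 - 10*g - 8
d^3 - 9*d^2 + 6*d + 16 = (d - 8)*(d - 2)*(d + 1)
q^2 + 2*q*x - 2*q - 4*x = (q - 2)*(q + 2*x)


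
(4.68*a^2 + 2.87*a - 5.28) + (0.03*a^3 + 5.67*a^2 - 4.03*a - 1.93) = 0.03*a^3 + 10.35*a^2 - 1.16*a - 7.21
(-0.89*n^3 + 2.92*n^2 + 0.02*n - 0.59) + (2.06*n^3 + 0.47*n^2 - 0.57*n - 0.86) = 1.17*n^3 + 3.39*n^2 - 0.55*n - 1.45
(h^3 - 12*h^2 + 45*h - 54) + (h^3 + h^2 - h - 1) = 2*h^3 - 11*h^2 + 44*h - 55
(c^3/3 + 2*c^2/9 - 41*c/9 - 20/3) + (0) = c^3/3 + 2*c^2/9 - 41*c/9 - 20/3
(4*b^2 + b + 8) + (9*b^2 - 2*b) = 13*b^2 - b + 8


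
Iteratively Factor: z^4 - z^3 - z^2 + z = (z - 1)*(z^3 - z) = z*(z - 1)*(z^2 - 1) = z*(z - 1)^2*(z + 1)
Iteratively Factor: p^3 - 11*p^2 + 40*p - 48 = (p - 4)*(p^2 - 7*p + 12) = (p - 4)*(p - 3)*(p - 4)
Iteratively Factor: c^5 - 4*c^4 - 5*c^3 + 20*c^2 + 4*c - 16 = (c + 1)*(c^4 - 5*c^3 + 20*c - 16) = (c - 2)*(c + 1)*(c^3 - 3*c^2 - 6*c + 8) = (c - 4)*(c - 2)*(c + 1)*(c^2 + c - 2) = (c - 4)*(c - 2)*(c - 1)*(c + 1)*(c + 2)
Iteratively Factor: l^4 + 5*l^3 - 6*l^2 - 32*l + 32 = (l - 1)*(l^3 + 6*l^2 - 32) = (l - 1)*(l + 4)*(l^2 + 2*l - 8) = (l - 2)*(l - 1)*(l + 4)*(l + 4)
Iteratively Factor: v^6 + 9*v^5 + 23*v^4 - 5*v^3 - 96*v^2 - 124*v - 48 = (v + 2)*(v^5 + 7*v^4 + 9*v^3 - 23*v^2 - 50*v - 24) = (v + 1)*(v + 2)*(v^4 + 6*v^3 + 3*v^2 - 26*v - 24) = (v + 1)*(v + 2)*(v + 4)*(v^3 + 2*v^2 - 5*v - 6) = (v - 2)*(v + 1)*(v + 2)*(v + 4)*(v^2 + 4*v + 3) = (v - 2)*(v + 1)*(v + 2)*(v + 3)*(v + 4)*(v + 1)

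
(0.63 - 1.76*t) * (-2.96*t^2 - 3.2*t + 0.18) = 5.2096*t^3 + 3.7672*t^2 - 2.3328*t + 0.1134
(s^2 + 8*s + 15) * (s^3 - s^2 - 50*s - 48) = s^5 + 7*s^4 - 43*s^3 - 463*s^2 - 1134*s - 720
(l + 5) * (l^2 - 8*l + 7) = l^3 - 3*l^2 - 33*l + 35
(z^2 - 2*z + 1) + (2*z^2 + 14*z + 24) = 3*z^2 + 12*z + 25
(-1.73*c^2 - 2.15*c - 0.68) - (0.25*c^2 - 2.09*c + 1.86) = -1.98*c^2 - 0.0600000000000001*c - 2.54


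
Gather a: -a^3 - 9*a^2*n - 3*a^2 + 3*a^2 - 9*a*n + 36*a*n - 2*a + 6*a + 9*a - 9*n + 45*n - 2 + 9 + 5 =-a^3 - 9*a^2*n + a*(27*n + 13) + 36*n + 12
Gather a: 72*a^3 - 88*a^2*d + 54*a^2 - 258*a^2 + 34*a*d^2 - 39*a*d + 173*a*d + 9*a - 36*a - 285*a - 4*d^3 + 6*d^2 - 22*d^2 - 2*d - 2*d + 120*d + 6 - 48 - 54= 72*a^3 + a^2*(-88*d - 204) + a*(34*d^2 + 134*d - 312) - 4*d^3 - 16*d^2 + 116*d - 96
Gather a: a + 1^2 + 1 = a + 2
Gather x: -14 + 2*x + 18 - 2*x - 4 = 0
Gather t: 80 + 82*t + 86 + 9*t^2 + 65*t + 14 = 9*t^2 + 147*t + 180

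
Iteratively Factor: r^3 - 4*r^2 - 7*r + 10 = (r + 2)*(r^2 - 6*r + 5) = (r - 5)*(r + 2)*(r - 1)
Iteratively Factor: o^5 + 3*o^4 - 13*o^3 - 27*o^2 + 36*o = (o)*(o^4 + 3*o^3 - 13*o^2 - 27*o + 36) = o*(o + 3)*(o^3 - 13*o + 12) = o*(o - 1)*(o + 3)*(o^2 + o - 12) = o*(o - 3)*(o - 1)*(o + 3)*(o + 4)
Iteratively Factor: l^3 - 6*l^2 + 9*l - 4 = (l - 1)*(l^2 - 5*l + 4) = (l - 1)^2*(l - 4)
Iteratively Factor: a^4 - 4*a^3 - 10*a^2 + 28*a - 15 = (a - 1)*(a^3 - 3*a^2 - 13*a + 15) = (a - 1)^2*(a^2 - 2*a - 15) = (a - 5)*(a - 1)^2*(a + 3)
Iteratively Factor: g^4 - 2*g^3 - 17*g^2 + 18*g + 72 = (g + 2)*(g^3 - 4*g^2 - 9*g + 36) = (g - 4)*(g + 2)*(g^2 - 9) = (g - 4)*(g + 2)*(g + 3)*(g - 3)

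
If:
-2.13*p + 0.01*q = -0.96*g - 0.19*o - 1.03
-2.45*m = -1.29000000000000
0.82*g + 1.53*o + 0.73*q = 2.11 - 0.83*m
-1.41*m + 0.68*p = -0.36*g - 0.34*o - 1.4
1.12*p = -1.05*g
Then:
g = -0.24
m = 0.53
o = -2.13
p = 0.22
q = 7.01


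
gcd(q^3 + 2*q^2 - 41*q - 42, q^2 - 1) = q + 1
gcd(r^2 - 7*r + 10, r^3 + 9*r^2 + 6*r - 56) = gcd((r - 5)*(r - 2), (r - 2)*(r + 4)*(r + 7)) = r - 2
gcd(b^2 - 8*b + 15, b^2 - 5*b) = b - 5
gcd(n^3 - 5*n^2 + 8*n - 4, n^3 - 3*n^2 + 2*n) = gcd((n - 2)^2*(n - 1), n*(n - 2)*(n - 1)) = n^2 - 3*n + 2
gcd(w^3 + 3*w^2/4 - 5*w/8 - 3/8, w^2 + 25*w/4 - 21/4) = w - 3/4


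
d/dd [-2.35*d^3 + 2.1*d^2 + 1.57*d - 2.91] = -7.05*d^2 + 4.2*d + 1.57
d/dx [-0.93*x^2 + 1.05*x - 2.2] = 1.05 - 1.86*x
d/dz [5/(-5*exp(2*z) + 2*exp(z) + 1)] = (50*exp(z) - 10)*exp(z)/(-5*exp(2*z) + 2*exp(z) + 1)^2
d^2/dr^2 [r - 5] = 0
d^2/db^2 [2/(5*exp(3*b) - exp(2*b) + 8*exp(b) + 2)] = 2*((-45*exp(2*b) + 4*exp(b) - 8)*(5*exp(3*b) - exp(2*b) + 8*exp(b) + 2) + 2*(15*exp(2*b) - 2*exp(b) + 8)^2*exp(b))*exp(b)/(5*exp(3*b) - exp(2*b) + 8*exp(b) + 2)^3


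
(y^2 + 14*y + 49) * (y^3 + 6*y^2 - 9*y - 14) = y^5 + 20*y^4 + 124*y^3 + 154*y^2 - 637*y - 686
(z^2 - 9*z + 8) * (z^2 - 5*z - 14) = z^4 - 14*z^3 + 39*z^2 + 86*z - 112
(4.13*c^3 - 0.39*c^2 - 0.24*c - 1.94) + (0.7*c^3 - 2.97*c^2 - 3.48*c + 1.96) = 4.83*c^3 - 3.36*c^2 - 3.72*c + 0.02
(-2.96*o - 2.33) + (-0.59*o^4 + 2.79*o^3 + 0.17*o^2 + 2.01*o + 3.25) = -0.59*o^4 + 2.79*o^3 + 0.17*o^2 - 0.95*o + 0.92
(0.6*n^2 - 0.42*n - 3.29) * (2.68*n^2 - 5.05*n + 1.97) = 1.608*n^4 - 4.1556*n^3 - 5.5142*n^2 + 15.7871*n - 6.4813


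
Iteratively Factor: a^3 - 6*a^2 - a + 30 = (a + 2)*(a^2 - 8*a + 15) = (a - 3)*(a + 2)*(a - 5)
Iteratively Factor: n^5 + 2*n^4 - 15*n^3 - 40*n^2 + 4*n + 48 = (n + 2)*(n^4 - 15*n^2 - 10*n + 24) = (n + 2)^2*(n^3 - 2*n^2 - 11*n + 12) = (n + 2)^2*(n + 3)*(n^2 - 5*n + 4) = (n - 4)*(n + 2)^2*(n + 3)*(n - 1)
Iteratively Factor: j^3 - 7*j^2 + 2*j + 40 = (j - 5)*(j^2 - 2*j - 8) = (j - 5)*(j + 2)*(j - 4)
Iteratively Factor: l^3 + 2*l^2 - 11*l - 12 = (l + 1)*(l^2 + l - 12) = (l - 3)*(l + 1)*(l + 4)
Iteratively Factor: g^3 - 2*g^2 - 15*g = (g - 5)*(g^2 + 3*g) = g*(g - 5)*(g + 3)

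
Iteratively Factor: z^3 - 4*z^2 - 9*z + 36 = (z + 3)*(z^2 - 7*z + 12) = (z - 3)*(z + 3)*(z - 4)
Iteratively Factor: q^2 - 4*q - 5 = (q - 5)*(q + 1)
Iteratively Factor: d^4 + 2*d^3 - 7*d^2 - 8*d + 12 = (d - 2)*(d^3 + 4*d^2 + d - 6) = (d - 2)*(d + 3)*(d^2 + d - 2) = (d - 2)*(d - 1)*(d + 3)*(d + 2)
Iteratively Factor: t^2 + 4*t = (t)*(t + 4)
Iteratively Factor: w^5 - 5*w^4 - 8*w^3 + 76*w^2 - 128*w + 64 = (w - 1)*(w^4 - 4*w^3 - 12*w^2 + 64*w - 64) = (w - 2)*(w - 1)*(w^3 - 2*w^2 - 16*w + 32) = (w - 4)*(w - 2)*(w - 1)*(w^2 + 2*w - 8) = (w - 4)*(w - 2)^2*(w - 1)*(w + 4)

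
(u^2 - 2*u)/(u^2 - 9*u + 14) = u/(u - 7)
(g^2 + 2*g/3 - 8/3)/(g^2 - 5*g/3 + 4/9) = 3*(g + 2)/(3*g - 1)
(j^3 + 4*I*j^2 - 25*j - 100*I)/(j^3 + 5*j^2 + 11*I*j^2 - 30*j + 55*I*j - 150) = (j^2 + j*(-5 + 4*I) - 20*I)/(j^2 + 11*I*j - 30)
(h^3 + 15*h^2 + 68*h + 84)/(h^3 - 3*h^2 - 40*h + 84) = (h^2 + 9*h + 14)/(h^2 - 9*h + 14)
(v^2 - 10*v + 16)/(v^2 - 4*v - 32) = (v - 2)/(v + 4)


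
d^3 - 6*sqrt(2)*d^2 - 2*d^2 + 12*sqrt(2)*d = d*(d - 2)*(d - 6*sqrt(2))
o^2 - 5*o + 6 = (o - 3)*(o - 2)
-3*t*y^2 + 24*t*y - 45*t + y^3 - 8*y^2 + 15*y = (-3*t + y)*(y - 5)*(y - 3)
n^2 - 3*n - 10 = (n - 5)*(n + 2)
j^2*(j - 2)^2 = j^4 - 4*j^3 + 4*j^2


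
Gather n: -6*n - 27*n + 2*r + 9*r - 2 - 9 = -33*n + 11*r - 11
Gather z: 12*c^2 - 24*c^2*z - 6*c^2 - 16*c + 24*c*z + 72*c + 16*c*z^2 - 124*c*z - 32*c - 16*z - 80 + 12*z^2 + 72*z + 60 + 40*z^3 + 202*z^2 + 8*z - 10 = 6*c^2 + 24*c + 40*z^3 + z^2*(16*c + 214) + z*(-24*c^2 - 100*c + 64) - 30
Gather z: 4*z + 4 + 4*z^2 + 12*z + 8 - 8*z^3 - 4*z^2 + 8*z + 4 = -8*z^3 + 24*z + 16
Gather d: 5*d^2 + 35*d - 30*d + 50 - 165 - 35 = 5*d^2 + 5*d - 150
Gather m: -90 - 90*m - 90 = -90*m - 180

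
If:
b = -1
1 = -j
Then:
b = -1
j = -1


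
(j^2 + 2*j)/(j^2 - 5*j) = (j + 2)/(j - 5)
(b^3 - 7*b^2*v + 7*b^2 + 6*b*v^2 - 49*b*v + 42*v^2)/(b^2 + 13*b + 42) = (b^2 - 7*b*v + 6*v^2)/(b + 6)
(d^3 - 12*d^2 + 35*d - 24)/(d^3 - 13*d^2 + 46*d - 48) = (d - 1)/(d - 2)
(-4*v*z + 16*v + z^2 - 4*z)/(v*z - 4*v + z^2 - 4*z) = (-4*v + z)/(v + z)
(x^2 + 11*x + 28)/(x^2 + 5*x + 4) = (x + 7)/(x + 1)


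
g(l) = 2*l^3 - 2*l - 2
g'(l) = 6*l^2 - 2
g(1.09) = -1.59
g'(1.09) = 5.13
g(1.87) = 7.34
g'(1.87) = 18.98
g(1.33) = 0.05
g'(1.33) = 8.61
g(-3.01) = -50.52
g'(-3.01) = 52.36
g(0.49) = -2.74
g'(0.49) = -0.56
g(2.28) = 17.14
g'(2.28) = 29.19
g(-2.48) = -27.55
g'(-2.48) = 34.90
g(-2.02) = -14.44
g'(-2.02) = 22.48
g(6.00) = 418.00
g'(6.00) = 214.00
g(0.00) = -2.00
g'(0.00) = -2.00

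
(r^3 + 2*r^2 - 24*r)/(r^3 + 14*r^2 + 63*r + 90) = r*(r - 4)/(r^2 + 8*r + 15)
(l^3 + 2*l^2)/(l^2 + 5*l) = l*(l + 2)/(l + 5)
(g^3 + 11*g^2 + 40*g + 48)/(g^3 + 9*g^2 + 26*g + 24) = (g + 4)/(g + 2)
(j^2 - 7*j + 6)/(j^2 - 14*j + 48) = (j - 1)/(j - 8)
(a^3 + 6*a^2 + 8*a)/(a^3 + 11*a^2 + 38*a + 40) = a/(a + 5)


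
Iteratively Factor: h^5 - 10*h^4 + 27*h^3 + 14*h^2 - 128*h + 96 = (h + 2)*(h^4 - 12*h^3 + 51*h^2 - 88*h + 48) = (h - 4)*(h + 2)*(h^3 - 8*h^2 + 19*h - 12) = (h - 4)*(h - 1)*(h + 2)*(h^2 - 7*h + 12) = (h - 4)^2*(h - 1)*(h + 2)*(h - 3)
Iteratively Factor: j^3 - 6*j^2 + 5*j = (j - 1)*(j^2 - 5*j) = j*(j - 1)*(j - 5)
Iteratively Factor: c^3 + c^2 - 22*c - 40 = (c + 2)*(c^2 - c - 20) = (c + 2)*(c + 4)*(c - 5)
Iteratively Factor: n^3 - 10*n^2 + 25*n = (n)*(n^2 - 10*n + 25) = n*(n - 5)*(n - 5)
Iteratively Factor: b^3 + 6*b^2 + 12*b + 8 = (b + 2)*(b^2 + 4*b + 4) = (b + 2)^2*(b + 2)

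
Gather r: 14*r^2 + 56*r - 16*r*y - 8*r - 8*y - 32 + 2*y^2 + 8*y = 14*r^2 + r*(48 - 16*y) + 2*y^2 - 32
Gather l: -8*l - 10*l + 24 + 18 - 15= 27 - 18*l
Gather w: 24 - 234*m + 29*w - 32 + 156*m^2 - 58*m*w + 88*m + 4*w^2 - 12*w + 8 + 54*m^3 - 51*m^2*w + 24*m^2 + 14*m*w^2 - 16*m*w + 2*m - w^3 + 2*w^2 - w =54*m^3 + 180*m^2 - 144*m - w^3 + w^2*(14*m + 6) + w*(-51*m^2 - 74*m + 16)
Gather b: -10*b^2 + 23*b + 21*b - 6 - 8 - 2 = -10*b^2 + 44*b - 16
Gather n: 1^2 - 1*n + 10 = 11 - n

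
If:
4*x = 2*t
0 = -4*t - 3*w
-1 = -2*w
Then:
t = -3/8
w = 1/2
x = -3/16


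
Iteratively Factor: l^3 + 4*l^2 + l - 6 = (l + 2)*(l^2 + 2*l - 3) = (l - 1)*(l + 2)*(l + 3)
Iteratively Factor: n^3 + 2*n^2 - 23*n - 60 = (n + 4)*(n^2 - 2*n - 15) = (n - 5)*(n + 4)*(n + 3)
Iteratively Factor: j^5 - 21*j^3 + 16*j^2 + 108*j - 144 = (j + 3)*(j^4 - 3*j^3 - 12*j^2 + 52*j - 48) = (j - 2)*(j + 3)*(j^3 - j^2 - 14*j + 24) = (j - 3)*(j - 2)*(j + 3)*(j^2 + 2*j - 8) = (j - 3)*(j - 2)^2*(j + 3)*(j + 4)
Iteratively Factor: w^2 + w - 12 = (w + 4)*(w - 3)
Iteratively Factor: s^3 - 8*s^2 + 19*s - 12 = (s - 4)*(s^2 - 4*s + 3) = (s - 4)*(s - 1)*(s - 3)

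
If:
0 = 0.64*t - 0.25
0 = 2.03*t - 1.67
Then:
No Solution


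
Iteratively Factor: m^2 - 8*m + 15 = (m - 3)*(m - 5)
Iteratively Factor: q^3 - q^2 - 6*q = (q + 2)*(q^2 - 3*q) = q*(q + 2)*(q - 3)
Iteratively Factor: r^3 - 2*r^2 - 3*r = (r - 3)*(r^2 + r) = r*(r - 3)*(r + 1)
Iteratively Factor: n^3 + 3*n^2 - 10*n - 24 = (n + 2)*(n^2 + n - 12) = (n + 2)*(n + 4)*(n - 3)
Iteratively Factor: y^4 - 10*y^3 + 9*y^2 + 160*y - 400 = (y + 4)*(y^3 - 14*y^2 + 65*y - 100) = (y - 4)*(y + 4)*(y^2 - 10*y + 25) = (y - 5)*(y - 4)*(y + 4)*(y - 5)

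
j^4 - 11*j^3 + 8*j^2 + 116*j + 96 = (j - 8)*(j - 6)*(j + 1)*(j + 2)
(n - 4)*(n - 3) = n^2 - 7*n + 12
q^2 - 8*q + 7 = (q - 7)*(q - 1)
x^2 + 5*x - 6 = (x - 1)*(x + 6)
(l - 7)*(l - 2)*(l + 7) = l^3 - 2*l^2 - 49*l + 98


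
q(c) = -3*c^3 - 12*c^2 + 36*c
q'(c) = -9*c^2 - 24*c + 36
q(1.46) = 17.64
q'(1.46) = -18.22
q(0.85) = 20.09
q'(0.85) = 9.10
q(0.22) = 7.31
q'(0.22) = 30.28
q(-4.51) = -131.24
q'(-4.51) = -38.82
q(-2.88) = -131.55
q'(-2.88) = 30.47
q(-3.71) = -145.53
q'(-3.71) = 1.16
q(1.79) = 8.78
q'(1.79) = -35.80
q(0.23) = 7.61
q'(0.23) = 30.00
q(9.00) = -2835.00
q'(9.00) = -909.00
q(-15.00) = 6885.00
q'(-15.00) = -1629.00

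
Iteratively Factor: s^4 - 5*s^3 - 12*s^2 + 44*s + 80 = (s + 2)*(s^3 - 7*s^2 + 2*s + 40) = (s - 4)*(s + 2)*(s^2 - 3*s - 10) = (s - 5)*(s - 4)*(s + 2)*(s + 2)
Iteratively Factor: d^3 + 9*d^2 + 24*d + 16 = (d + 4)*(d^2 + 5*d + 4) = (d + 1)*(d + 4)*(d + 4)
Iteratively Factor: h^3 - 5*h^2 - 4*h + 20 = (h - 2)*(h^2 - 3*h - 10) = (h - 2)*(h + 2)*(h - 5)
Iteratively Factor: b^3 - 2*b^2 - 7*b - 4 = (b - 4)*(b^2 + 2*b + 1) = (b - 4)*(b + 1)*(b + 1)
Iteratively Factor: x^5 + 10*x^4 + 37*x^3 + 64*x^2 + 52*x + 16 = (x + 1)*(x^4 + 9*x^3 + 28*x^2 + 36*x + 16) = (x + 1)*(x + 2)*(x^3 + 7*x^2 + 14*x + 8) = (x + 1)*(x + 2)*(x + 4)*(x^2 + 3*x + 2) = (x + 1)*(x + 2)^2*(x + 4)*(x + 1)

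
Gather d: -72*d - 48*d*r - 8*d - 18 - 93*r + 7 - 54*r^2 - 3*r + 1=d*(-48*r - 80) - 54*r^2 - 96*r - 10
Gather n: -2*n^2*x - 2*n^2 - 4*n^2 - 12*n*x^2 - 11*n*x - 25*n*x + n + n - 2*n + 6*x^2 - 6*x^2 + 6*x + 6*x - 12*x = n^2*(-2*x - 6) + n*(-12*x^2 - 36*x)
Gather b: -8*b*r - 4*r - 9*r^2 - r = -8*b*r - 9*r^2 - 5*r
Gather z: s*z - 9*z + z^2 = z^2 + z*(s - 9)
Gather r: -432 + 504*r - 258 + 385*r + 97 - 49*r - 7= 840*r - 600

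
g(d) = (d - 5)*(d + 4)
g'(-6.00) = -13.00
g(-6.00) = 22.00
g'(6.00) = 11.00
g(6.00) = 10.00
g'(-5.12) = -11.24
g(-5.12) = 11.33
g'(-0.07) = -1.14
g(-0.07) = -19.93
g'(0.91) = 0.82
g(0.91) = -20.08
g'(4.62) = 8.24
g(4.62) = -3.28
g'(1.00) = 1.00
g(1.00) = -20.00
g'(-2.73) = -6.46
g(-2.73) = -9.82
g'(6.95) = 12.90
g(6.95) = 21.35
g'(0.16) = -0.68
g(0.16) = -20.13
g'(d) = 2*d - 1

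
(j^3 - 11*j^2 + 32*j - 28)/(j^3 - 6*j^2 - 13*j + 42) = (j - 2)/(j + 3)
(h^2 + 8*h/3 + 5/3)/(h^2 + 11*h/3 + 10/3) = (h + 1)/(h + 2)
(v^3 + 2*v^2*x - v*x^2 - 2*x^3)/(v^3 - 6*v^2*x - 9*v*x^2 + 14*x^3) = (-v - x)/(-v + 7*x)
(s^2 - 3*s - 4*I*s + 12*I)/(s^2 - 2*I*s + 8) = (s - 3)/(s + 2*I)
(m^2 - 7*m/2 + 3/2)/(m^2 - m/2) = (m - 3)/m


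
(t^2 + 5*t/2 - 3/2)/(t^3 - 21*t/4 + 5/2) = 2*(t + 3)/(2*t^2 + t - 10)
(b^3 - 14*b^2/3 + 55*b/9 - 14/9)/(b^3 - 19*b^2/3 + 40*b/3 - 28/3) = (b - 1/3)/(b - 2)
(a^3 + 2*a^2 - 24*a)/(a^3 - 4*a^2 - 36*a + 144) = a/(a - 6)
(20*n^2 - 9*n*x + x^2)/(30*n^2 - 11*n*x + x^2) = (-4*n + x)/(-6*n + x)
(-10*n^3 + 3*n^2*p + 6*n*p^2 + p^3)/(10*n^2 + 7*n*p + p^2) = -n + p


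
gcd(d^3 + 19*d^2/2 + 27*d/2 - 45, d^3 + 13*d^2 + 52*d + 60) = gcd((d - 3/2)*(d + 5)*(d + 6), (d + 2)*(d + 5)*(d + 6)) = d^2 + 11*d + 30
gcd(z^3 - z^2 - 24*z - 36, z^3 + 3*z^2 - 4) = z + 2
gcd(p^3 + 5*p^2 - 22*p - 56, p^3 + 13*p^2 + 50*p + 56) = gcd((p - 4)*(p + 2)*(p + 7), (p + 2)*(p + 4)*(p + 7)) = p^2 + 9*p + 14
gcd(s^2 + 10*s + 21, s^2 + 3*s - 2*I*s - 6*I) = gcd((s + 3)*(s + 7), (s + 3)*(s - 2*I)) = s + 3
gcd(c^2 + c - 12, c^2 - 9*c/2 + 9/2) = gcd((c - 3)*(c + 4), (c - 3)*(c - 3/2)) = c - 3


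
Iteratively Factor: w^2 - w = (w)*(w - 1)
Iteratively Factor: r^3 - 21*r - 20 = (r + 1)*(r^2 - r - 20) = (r - 5)*(r + 1)*(r + 4)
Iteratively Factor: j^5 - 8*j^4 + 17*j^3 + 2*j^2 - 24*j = (j + 1)*(j^4 - 9*j^3 + 26*j^2 - 24*j) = (j - 2)*(j + 1)*(j^3 - 7*j^2 + 12*j) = (j - 3)*(j - 2)*(j + 1)*(j^2 - 4*j) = (j - 4)*(j - 3)*(j - 2)*(j + 1)*(j)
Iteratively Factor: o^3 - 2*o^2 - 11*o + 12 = (o - 4)*(o^2 + 2*o - 3) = (o - 4)*(o - 1)*(o + 3)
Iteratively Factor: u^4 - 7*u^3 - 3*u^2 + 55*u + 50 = (u + 1)*(u^3 - 8*u^2 + 5*u + 50) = (u - 5)*(u + 1)*(u^2 - 3*u - 10) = (u - 5)*(u + 1)*(u + 2)*(u - 5)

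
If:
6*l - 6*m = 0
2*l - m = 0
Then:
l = 0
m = 0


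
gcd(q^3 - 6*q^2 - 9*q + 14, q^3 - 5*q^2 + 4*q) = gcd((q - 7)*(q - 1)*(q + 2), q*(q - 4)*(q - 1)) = q - 1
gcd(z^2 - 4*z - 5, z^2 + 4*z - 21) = 1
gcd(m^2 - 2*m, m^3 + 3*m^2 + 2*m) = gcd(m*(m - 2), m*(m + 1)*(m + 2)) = m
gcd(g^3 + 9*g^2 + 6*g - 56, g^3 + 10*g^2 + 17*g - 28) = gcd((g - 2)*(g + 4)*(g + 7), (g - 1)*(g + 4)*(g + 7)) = g^2 + 11*g + 28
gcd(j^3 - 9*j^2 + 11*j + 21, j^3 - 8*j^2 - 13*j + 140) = j - 7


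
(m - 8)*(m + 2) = m^2 - 6*m - 16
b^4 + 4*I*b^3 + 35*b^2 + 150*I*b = b*(b - 6*I)*(b + 5*I)^2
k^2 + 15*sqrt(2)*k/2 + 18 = (k + 3*sqrt(2)/2)*(k + 6*sqrt(2))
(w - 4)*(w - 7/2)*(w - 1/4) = w^3 - 31*w^2/4 + 127*w/8 - 7/2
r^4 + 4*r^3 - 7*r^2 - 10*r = r*(r - 2)*(r + 1)*(r + 5)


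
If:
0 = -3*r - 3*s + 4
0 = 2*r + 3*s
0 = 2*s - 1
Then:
No Solution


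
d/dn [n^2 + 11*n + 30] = 2*n + 11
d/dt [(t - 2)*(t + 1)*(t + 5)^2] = 4*t^3 + 27*t^2 + 26*t - 45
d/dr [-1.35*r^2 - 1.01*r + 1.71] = -2.7*r - 1.01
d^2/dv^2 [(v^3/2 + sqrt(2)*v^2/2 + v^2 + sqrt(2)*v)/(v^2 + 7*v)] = 5*(7 - sqrt(2))/(v^3 + 21*v^2 + 147*v + 343)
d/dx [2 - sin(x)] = -cos(x)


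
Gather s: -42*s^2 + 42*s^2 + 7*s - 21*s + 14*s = 0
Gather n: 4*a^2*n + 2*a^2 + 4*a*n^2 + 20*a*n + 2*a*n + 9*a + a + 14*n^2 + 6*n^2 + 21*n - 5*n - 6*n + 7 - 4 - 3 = 2*a^2 + 10*a + n^2*(4*a + 20) + n*(4*a^2 + 22*a + 10)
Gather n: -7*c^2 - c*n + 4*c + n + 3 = -7*c^2 + 4*c + n*(1 - c) + 3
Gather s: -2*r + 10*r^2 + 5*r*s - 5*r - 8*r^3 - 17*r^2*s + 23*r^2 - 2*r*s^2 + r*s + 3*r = -8*r^3 + 33*r^2 - 2*r*s^2 - 4*r + s*(-17*r^2 + 6*r)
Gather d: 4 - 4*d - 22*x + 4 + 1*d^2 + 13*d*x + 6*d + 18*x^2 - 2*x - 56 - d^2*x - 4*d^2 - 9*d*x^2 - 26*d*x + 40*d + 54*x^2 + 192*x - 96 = d^2*(-x - 3) + d*(-9*x^2 - 13*x + 42) + 72*x^2 + 168*x - 144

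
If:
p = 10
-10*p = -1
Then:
No Solution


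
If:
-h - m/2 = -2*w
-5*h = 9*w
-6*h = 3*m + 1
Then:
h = 3/20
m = -19/30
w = -1/12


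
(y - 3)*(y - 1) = y^2 - 4*y + 3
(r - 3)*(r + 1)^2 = r^3 - r^2 - 5*r - 3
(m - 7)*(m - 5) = m^2 - 12*m + 35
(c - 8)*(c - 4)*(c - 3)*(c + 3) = c^4 - 12*c^3 + 23*c^2 + 108*c - 288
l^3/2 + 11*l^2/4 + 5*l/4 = l*(l/2 + 1/4)*(l + 5)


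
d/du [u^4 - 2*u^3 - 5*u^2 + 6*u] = 4*u^3 - 6*u^2 - 10*u + 6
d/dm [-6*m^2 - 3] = -12*m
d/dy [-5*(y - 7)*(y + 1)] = 30 - 10*y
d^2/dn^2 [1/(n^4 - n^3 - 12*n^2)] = 2*(-(-4*n^2 + 3*n + 24)^2 + 3*(-2*n^2 + n + 4)*(-n^2 + n + 12))/(n^4*(-n^2 + n + 12)^3)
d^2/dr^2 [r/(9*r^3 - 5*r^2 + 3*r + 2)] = 2*(r*(27*r^2 - 10*r + 3)^2 + (-27*r^2 - r*(27*r - 5) + 10*r - 3)*(9*r^3 - 5*r^2 + 3*r + 2))/(9*r^3 - 5*r^2 + 3*r + 2)^3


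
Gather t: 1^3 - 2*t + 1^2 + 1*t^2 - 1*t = t^2 - 3*t + 2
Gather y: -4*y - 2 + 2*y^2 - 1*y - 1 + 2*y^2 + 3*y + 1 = 4*y^2 - 2*y - 2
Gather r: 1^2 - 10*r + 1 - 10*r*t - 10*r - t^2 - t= r*(-10*t - 20) - t^2 - t + 2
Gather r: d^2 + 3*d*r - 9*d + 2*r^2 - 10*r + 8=d^2 - 9*d + 2*r^2 + r*(3*d - 10) + 8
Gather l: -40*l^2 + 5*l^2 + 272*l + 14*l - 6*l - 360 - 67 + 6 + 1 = -35*l^2 + 280*l - 420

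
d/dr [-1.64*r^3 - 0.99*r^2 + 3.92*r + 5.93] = -4.92*r^2 - 1.98*r + 3.92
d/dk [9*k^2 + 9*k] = 18*k + 9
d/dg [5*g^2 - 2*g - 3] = 10*g - 2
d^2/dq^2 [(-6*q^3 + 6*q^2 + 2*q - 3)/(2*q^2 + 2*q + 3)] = 4*(-2*q^3 - 126*q^2 - 117*q + 24)/(8*q^6 + 24*q^5 + 60*q^4 + 80*q^3 + 90*q^2 + 54*q + 27)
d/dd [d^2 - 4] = 2*d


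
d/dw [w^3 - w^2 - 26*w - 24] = 3*w^2 - 2*w - 26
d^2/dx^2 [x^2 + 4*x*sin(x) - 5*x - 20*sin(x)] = -4*x*sin(x) + 20*sin(x) + 8*cos(x) + 2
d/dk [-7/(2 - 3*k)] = -21/(3*k - 2)^2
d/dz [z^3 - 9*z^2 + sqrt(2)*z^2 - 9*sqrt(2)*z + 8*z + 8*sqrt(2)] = 3*z^2 - 18*z + 2*sqrt(2)*z - 9*sqrt(2) + 8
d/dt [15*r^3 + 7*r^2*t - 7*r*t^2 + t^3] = 7*r^2 - 14*r*t + 3*t^2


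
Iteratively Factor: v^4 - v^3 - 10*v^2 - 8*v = (v + 2)*(v^3 - 3*v^2 - 4*v) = (v - 4)*(v + 2)*(v^2 + v) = (v - 4)*(v + 1)*(v + 2)*(v)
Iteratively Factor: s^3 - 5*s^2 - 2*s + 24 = (s + 2)*(s^2 - 7*s + 12) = (s - 4)*(s + 2)*(s - 3)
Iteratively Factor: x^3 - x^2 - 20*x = (x - 5)*(x^2 + 4*x) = (x - 5)*(x + 4)*(x)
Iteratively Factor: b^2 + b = (b + 1)*(b)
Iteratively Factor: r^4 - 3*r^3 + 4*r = (r)*(r^3 - 3*r^2 + 4) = r*(r + 1)*(r^2 - 4*r + 4) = r*(r - 2)*(r + 1)*(r - 2)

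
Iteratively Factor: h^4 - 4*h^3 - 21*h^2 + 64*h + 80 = (h + 1)*(h^3 - 5*h^2 - 16*h + 80) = (h + 1)*(h + 4)*(h^2 - 9*h + 20) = (h - 4)*(h + 1)*(h + 4)*(h - 5)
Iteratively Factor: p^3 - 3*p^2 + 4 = (p + 1)*(p^2 - 4*p + 4) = (p - 2)*(p + 1)*(p - 2)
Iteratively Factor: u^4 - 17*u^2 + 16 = (u + 4)*(u^3 - 4*u^2 - u + 4) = (u - 1)*(u + 4)*(u^2 - 3*u - 4) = (u - 4)*(u - 1)*(u + 4)*(u + 1)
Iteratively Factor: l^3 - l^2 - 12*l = (l)*(l^2 - l - 12) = l*(l - 4)*(l + 3)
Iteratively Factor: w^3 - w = (w + 1)*(w^2 - w) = (w - 1)*(w + 1)*(w)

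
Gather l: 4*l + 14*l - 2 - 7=18*l - 9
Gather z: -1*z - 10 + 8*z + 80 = 7*z + 70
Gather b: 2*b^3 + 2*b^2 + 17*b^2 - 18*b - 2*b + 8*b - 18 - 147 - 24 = 2*b^3 + 19*b^2 - 12*b - 189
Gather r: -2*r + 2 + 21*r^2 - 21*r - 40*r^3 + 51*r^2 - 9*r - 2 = -40*r^3 + 72*r^2 - 32*r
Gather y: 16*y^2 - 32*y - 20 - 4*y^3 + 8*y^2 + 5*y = -4*y^3 + 24*y^2 - 27*y - 20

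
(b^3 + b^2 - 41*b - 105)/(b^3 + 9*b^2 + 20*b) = (b^2 - 4*b - 21)/(b*(b + 4))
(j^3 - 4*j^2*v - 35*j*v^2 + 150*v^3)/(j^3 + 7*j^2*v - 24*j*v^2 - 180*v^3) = (j - 5*v)/(j + 6*v)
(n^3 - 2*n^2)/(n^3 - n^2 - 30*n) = n*(2 - n)/(-n^2 + n + 30)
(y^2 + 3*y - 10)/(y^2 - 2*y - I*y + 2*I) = (y + 5)/(y - I)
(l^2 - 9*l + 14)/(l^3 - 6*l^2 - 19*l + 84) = (l - 2)/(l^2 + l - 12)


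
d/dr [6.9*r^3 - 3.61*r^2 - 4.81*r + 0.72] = 20.7*r^2 - 7.22*r - 4.81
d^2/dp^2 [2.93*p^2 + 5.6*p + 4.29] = 5.86000000000000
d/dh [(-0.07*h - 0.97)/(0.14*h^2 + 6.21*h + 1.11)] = (0.0098*h^2 + 0.2716*h + 5.946)/(0.0196*h^4 + 1.7388*h^3 + 38.8749*h^2 + 13.7862*h + 1.2321)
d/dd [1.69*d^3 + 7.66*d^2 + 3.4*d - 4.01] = 5.07*d^2 + 15.32*d + 3.4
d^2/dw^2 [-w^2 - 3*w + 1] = -2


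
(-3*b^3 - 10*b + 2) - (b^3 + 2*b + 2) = -4*b^3 - 12*b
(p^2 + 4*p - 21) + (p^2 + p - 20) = 2*p^2 + 5*p - 41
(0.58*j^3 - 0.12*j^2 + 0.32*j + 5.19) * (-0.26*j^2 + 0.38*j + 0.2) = -0.1508*j^5 + 0.2516*j^4 - 0.0128*j^3 - 1.2518*j^2 + 2.0362*j + 1.038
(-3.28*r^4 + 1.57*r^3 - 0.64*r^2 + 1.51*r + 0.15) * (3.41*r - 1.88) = -11.1848*r^5 + 11.5201*r^4 - 5.134*r^3 + 6.3523*r^2 - 2.3273*r - 0.282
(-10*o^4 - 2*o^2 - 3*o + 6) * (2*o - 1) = -20*o^5 + 10*o^4 - 4*o^3 - 4*o^2 + 15*o - 6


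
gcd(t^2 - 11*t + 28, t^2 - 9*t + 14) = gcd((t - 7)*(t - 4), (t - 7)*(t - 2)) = t - 7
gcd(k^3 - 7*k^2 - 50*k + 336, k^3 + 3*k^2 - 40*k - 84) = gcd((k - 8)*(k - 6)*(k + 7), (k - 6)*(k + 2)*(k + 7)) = k^2 + k - 42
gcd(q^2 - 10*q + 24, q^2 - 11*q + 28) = q - 4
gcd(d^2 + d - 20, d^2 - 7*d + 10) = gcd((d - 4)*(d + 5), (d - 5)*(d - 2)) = 1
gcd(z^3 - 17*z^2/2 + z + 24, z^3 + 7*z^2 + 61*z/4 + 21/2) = z + 3/2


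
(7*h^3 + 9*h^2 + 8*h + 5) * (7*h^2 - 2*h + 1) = 49*h^5 + 49*h^4 + 45*h^3 + 28*h^2 - 2*h + 5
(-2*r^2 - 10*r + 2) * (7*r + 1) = -14*r^3 - 72*r^2 + 4*r + 2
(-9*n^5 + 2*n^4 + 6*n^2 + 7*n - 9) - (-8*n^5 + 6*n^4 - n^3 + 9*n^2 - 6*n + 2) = -n^5 - 4*n^4 + n^3 - 3*n^2 + 13*n - 11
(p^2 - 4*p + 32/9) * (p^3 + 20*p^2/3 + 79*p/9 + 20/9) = p^5 + 8*p^4/3 - 43*p^3/3 - 248*p^2/27 + 1808*p/81 + 640/81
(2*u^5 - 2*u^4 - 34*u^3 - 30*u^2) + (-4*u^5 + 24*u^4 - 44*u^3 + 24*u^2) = -2*u^5 + 22*u^4 - 78*u^3 - 6*u^2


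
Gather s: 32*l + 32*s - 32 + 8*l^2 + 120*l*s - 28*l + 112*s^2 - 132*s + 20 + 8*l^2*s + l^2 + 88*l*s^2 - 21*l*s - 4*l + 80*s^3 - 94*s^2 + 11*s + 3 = 9*l^2 + 80*s^3 + s^2*(88*l + 18) + s*(8*l^2 + 99*l - 89) - 9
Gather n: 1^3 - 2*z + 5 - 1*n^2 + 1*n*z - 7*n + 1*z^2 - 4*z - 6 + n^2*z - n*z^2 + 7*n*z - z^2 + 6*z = n^2*(z - 1) + n*(-z^2 + 8*z - 7)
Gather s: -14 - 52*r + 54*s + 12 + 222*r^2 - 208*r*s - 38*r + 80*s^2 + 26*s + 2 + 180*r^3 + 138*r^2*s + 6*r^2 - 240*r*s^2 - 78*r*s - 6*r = 180*r^3 + 228*r^2 - 96*r + s^2*(80 - 240*r) + s*(138*r^2 - 286*r + 80)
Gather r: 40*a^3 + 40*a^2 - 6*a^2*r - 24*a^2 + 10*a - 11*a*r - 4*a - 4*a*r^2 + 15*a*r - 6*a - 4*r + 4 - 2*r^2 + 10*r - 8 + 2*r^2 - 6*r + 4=40*a^3 + 16*a^2 - 4*a*r^2 + r*(-6*a^2 + 4*a)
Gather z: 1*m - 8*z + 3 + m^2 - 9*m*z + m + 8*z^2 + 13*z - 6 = m^2 + 2*m + 8*z^2 + z*(5 - 9*m) - 3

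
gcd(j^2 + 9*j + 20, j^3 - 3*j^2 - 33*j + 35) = j + 5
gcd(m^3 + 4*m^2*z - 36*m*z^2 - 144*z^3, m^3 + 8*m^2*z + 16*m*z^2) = m + 4*z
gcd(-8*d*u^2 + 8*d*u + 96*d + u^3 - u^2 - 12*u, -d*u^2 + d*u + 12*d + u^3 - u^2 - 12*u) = u^2 - u - 12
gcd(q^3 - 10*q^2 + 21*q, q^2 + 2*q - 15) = q - 3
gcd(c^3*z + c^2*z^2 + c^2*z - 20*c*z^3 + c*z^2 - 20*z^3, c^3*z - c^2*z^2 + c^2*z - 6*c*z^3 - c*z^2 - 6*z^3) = c*z + z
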